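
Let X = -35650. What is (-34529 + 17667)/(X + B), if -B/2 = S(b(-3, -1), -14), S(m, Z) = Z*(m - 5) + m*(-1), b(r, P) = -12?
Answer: 8431/18075 ≈ 0.46645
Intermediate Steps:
S(m, Z) = -m + Z*(-5 + m) (S(m, Z) = Z*(-5 + m) - m = -m + Z*(-5 + m))
B = -500 (B = -2*(-1*(-12) - 5*(-14) - 14*(-12)) = -2*(12 + 70 + 168) = -2*250 = -500)
(-34529 + 17667)/(X + B) = (-34529 + 17667)/(-35650 - 500) = -16862/(-36150) = -16862*(-1/36150) = 8431/18075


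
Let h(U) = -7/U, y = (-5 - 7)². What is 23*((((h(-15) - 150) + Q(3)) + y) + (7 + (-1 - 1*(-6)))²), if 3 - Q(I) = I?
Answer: 47771/15 ≈ 3184.7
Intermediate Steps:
Q(I) = 3 - I
y = 144 (y = (-12)² = 144)
23*((((h(-15) - 150) + Q(3)) + y) + (7 + (-1 - 1*(-6)))²) = 23*((((-7/(-15) - 150) + (3 - 1*3)) + 144) + (7 + (-1 - 1*(-6)))²) = 23*((((-7*(-1/15) - 150) + (3 - 3)) + 144) + (7 + (-1 + 6))²) = 23*((((7/15 - 150) + 0) + 144) + (7 + 5)²) = 23*(((-2243/15 + 0) + 144) + 12²) = 23*((-2243/15 + 144) + 144) = 23*(-83/15 + 144) = 23*(2077/15) = 47771/15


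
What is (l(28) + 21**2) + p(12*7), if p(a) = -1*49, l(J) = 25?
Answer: 417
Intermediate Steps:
p(a) = -49
(l(28) + 21**2) + p(12*7) = (25 + 21**2) - 49 = (25 + 441) - 49 = 466 - 49 = 417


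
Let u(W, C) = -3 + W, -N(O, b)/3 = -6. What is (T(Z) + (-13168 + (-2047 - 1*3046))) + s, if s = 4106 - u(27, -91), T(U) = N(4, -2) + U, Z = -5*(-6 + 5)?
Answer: -14156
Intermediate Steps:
N(O, b) = 18 (N(O, b) = -3*(-6) = 18)
Z = 5 (Z = -5*(-1) = 5)
T(U) = 18 + U
s = 4082 (s = 4106 - (-3 + 27) = 4106 - 1*24 = 4106 - 24 = 4082)
(T(Z) + (-13168 + (-2047 - 1*3046))) + s = ((18 + 5) + (-13168 + (-2047 - 1*3046))) + 4082 = (23 + (-13168 + (-2047 - 3046))) + 4082 = (23 + (-13168 - 5093)) + 4082 = (23 - 18261) + 4082 = -18238 + 4082 = -14156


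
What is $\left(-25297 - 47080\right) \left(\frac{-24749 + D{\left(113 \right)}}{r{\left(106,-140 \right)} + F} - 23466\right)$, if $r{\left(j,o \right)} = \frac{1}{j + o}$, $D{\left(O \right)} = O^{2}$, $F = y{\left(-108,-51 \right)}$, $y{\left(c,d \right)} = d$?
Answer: $\frac{583448222726}{347} \approx 1.6814 \cdot 10^{9}$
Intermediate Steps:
$F = -51$
$\left(-25297 - 47080\right) \left(\frac{-24749 + D{\left(113 \right)}}{r{\left(106,-140 \right)} + F} - 23466\right) = \left(-25297 - 47080\right) \left(\frac{-24749 + 113^{2}}{\frac{1}{106 - 140} - 51} - 23466\right) = - 72377 \left(\frac{-24749 + 12769}{\frac{1}{-34} - 51} - 23466\right) = - 72377 \left(- \frac{11980}{- \frac{1}{34} - 51} - 23466\right) = - 72377 \left(- \frac{11980}{- \frac{1735}{34}} - 23466\right) = - 72377 \left(\left(-11980\right) \left(- \frac{34}{1735}\right) - 23466\right) = - 72377 \left(\frac{81464}{347} - 23466\right) = \left(-72377\right) \left(- \frac{8061238}{347}\right) = \frac{583448222726}{347}$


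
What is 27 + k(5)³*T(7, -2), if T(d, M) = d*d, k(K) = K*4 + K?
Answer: 765652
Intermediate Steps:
k(K) = 5*K (k(K) = 4*K + K = 5*K)
T(d, M) = d²
27 + k(5)³*T(7, -2) = 27 + (5*5)³*7² = 27 + 25³*49 = 27 + 15625*49 = 27 + 765625 = 765652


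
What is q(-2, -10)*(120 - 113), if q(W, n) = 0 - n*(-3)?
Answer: -210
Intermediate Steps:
q(W, n) = 3*n (q(W, n) = 0 - (-3)*n = 0 + 3*n = 3*n)
q(-2, -10)*(120 - 113) = (3*(-10))*(120 - 113) = -30*7 = -210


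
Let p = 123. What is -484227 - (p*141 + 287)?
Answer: -501857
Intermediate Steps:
-484227 - (p*141 + 287) = -484227 - (123*141 + 287) = -484227 - (17343 + 287) = -484227 - 1*17630 = -484227 - 17630 = -501857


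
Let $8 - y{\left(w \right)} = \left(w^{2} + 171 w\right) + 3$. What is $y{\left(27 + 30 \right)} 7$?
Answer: $-90937$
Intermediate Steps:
$y{\left(w \right)} = 5 - w^{2} - 171 w$ ($y{\left(w \right)} = 8 - \left(\left(w^{2} + 171 w\right) + 3\right) = 8 - \left(3 + w^{2} + 171 w\right) = 5 - w^{2} - 171 w$)
$y{\left(27 + 30 \right)} 7 = \left(5 - \left(27 + 30\right)^{2} - 171 \left(27 + 30\right)\right) 7 = \left(5 - 57^{2} - 9747\right) 7 = \left(5 - 3249 - 9747\right) 7 = \left(-12991\right) 7 = -90937$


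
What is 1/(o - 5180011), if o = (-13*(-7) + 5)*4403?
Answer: -1/4757323 ≈ -2.1020e-7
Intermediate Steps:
o = 422688 (o = (91 + 5)*4403 = 96*4403 = 422688)
1/(o - 5180011) = 1/(422688 - 5180011) = 1/(-4757323) = -1/4757323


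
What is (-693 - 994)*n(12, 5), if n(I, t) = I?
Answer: -20244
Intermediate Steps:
(-693 - 994)*n(12, 5) = (-693 - 994)*12 = -1687*12 = -20244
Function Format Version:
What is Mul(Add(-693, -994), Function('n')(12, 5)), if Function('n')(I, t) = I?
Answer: -20244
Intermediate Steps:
Mul(Add(-693, -994), Function('n')(12, 5)) = Mul(Add(-693, -994), 12) = Mul(-1687, 12) = -20244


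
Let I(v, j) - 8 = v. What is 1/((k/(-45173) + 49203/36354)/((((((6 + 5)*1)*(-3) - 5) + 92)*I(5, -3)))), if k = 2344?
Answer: 384279302628/712477781 ≈ 539.36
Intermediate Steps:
I(v, j) = 8 + v
1/((k/(-45173) + 49203/36354)/((((((6 + 5)*1)*(-3) - 5) + 92)*I(5, -3)))) = 1/((2344/(-45173) + 49203/36354)/((((((6 + 5)*1)*(-3) - 5) + 92)*(8 + 5)))) = 1/((2344*(-1/45173) + 49203*(1/36354))/(((((11*1)*(-3) - 5) + 92)*13))) = 1/((-2344/45173 + 16401/12118)/((((11*(-3) - 5) + 92)*13))) = 1/(712477781/(547406414*((((-33 - 5) + 92)*13)))) = 1/(712477781/(547406414*(((-38 + 92)*13)))) = 1/(712477781/(547406414*((54*13)))) = 1/((712477781/547406414)/702) = 1/((712477781/547406414)*(1/702)) = 1/(712477781/384279302628) = 384279302628/712477781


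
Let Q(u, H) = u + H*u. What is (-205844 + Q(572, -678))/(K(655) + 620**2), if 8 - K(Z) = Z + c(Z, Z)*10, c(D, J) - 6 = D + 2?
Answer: -593088/377123 ≈ -1.5727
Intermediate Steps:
c(D, J) = 8 + D (c(D, J) = 6 + (D + 2) = 6 + (2 + D) = 8 + D)
K(Z) = -72 - 11*Z (K(Z) = 8 - (Z + (8 + Z)*10) = 8 - (Z + (80 + 10*Z)) = 8 - (80 + 11*Z) = 8 + (-80 - 11*Z) = -72 - 11*Z)
(-205844 + Q(572, -678))/(K(655) + 620**2) = (-205844 + 572*(1 - 678))/((-72 - 11*655) + 620**2) = (-205844 + 572*(-677))/((-72 - 7205) + 384400) = (-205844 - 387244)/(-7277 + 384400) = -593088/377123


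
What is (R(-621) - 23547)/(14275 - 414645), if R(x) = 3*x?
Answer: 2541/40037 ≈ 0.063466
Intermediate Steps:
(R(-621) - 23547)/(14275 - 414645) = (3*(-621) - 23547)/(14275 - 414645) = (-1863 - 23547)/(-400370) = -25410*(-1/400370) = 2541/40037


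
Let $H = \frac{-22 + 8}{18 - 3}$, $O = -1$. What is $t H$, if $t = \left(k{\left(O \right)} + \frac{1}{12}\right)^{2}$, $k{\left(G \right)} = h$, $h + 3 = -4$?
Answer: $- \frac{48223}{1080} \approx -44.651$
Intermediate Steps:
$h = -7$ ($h = -3 - 4 = -7$)
$k{\left(G \right)} = -7$
$H = - \frac{14}{15}$ ($H = - \frac{14}{18 - 3} = - \frac{14}{15} \approx -0.93333$)
$t = \frac{6889}{144}$ ($t = \left(-7 + \frac{1}{12}\right)^{2} = \left(- \frac{83}{12}\right)^{2} = \frac{6889}{144} \approx 47.84$)
$t H = \frac{6889}{144} \left(- \frac{14}{15}\right) = - \frac{48223}{1080}$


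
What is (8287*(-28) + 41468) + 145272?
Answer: -45296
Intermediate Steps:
(8287*(-28) + 41468) + 145272 = (-232036 + 41468) + 145272 = -190568 + 145272 = -45296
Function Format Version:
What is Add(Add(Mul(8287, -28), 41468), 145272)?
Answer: -45296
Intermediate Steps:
Add(Add(Mul(8287, -28), 41468), 145272) = Add(Add(-232036, 41468), 145272) = Add(-190568, 145272) = -45296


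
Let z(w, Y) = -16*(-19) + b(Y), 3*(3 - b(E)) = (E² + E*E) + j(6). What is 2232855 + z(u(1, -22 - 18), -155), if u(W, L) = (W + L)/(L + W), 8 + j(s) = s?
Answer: 2217146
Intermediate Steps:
j(s) = -8 + s
b(E) = 11/3 - 2*E²/3 (b(E) = 3 - ((E² + E*E) + (-8 + 6))/3 = 3 - ((E² + E²) - 2)/3 = 3 - (2*E² - 2)/3 = 3 - (-2 + 2*E²)/3 = 3 + (⅔ - 2*E²/3) = 11/3 - 2*E²/3)
u(W, L) = 1 (u(W, L) = (L + W)/(L + W) = 1)
z(w, Y) = 923/3 - 2*Y²/3 (z(w, Y) = -16*(-19) + (11/3 - 2*Y²/3) = 304 + (11/3 - 2*Y²/3) = 923/3 - 2*Y²/3)
2232855 + z(u(1, -22 - 18), -155) = 2232855 + (923/3 - ⅔*(-155)²) = 2232855 + (923/3 - ⅔*24025) = 2232855 + (923/3 - 48050/3) = 2232855 - 15709 = 2217146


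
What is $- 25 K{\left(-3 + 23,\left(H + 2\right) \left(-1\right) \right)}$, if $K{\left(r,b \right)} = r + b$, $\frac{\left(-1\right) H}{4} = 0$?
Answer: $-450$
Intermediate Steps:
$H = 0$ ($H = \left(-4\right) 0 = 0$)
$K{\left(r,b \right)} = b + r$
$- 25 K{\left(-3 + 23,\left(H + 2\right) \left(-1\right) \right)} = - 25 \left(\left(0 + 2\right) \left(-1\right) + \left(-3 + 23\right)\right) = - 25 \left(2 \left(-1\right) + 20\right) = - 25 \left(-2 + 20\right) = \left(-25\right) 18 = -450$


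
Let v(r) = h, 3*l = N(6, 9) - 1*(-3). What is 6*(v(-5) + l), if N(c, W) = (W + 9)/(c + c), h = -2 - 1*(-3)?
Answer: 15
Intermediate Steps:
h = 1 (h = -2 + 3 = 1)
N(c, W) = (9 + W)/(2*c) (N(c, W) = (9 + W)/((2*c)) = (9 + W)*(1/(2*c)) = (9 + W)/(2*c))
l = 3/2 (l = ((½)*(9 + 9)/6 - 1*(-3))/3 = ((½)*(⅙)*18 + 3)/3 = (3/2 + 3)/3 = (⅓)*(9/2) = 3/2 ≈ 1.5000)
v(r) = 1
6*(v(-5) + l) = 6*(1 + 3/2) = 6*(5/2) = 15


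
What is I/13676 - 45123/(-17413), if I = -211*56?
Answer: 102837535/59535047 ≈ 1.7273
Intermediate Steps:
I = -11816
I/13676 - 45123/(-17413) = -11816/13676 - 45123/(-17413) = -11816*1/13676 - 45123*(-1/17413) = -2954/3419 + 45123/17413 = 102837535/59535047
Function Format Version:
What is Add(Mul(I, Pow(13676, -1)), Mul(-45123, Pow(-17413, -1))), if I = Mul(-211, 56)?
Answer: Rational(102837535, 59535047) ≈ 1.7273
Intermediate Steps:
I = -11816
Add(Mul(I, Pow(13676, -1)), Mul(-45123, Pow(-17413, -1))) = Add(Mul(-11816, Pow(13676, -1)), Mul(-45123, Pow(-17413, -1))) = Add(Mul(-11816, Rational(1, 13676)), Mul(-45123, Rational(-1, 17413))) = Add(Rational(-2954, 3419), Rational(45123, 17413)) = Rational(102837535, 59535047)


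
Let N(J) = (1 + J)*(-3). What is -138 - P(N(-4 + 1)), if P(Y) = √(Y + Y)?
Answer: -138 - 2*√3 ≈ -141.46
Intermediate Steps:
N(J) = -3 - 3*J
P(Y) = √2*√Y (P(Y) = √(2*Y) = √2*√Y)
-138 - P(N(-4 + 1)) = -138 - √2*√(-3 - 3*(-4 + 1)) = -138 - √2*√(-3 - 3*(-3)) = -138 - √2*√(-3 + 9) = -138 - √2*√6 = -138 - 2*√3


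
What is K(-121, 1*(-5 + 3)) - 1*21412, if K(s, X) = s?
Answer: -21533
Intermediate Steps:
K(-121, 1*(-5 + 3)) - 1*21412 = -121 - 1*21412 = -121 - 21412 = -21533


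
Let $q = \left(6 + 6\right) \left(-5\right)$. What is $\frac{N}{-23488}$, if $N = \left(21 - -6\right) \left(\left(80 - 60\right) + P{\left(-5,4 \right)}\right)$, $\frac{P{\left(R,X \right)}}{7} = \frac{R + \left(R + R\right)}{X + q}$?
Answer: $- \frac{4725}{187904} \approx -0.025146$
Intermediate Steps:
$q = -60$ ($q = 12 \left(-5\right) = -60$)
$P{\left(R,X \right)} = \frac{21 R}{-60 + X}$ ($P{\left(R,X \right)} = 7 \frac{R + \left(R + R\right)}{X - 60} = 7 \frac{R + 2 R}{-60 + X} = 7 \frac{3 R}{-60 + X} = \frac{21 R}{-60 + X}$)
$N = \frac{4725}{8}$ ($N = \left(21 - -6\right) \left(\left(80 - 60\right) + 21 \left(-5\right) \frac{1}{-60 + 4}\right) = \left(21 + 6\right) \left(20 + 21 \left(-5\right) \frac{1}{-56}\right) = 27 \left(20 + 21 \left(-5\right) \left(- \frac{1}{56}\right)\right) = 27 \left(20 + \frac{15}{8}\right) = 27 \cdot \frac{175}{8} = \frac{4725}{8} \approx 590.63$)
$\frac{N}{-23488} = \frac{4725}{8 \left(-23488\right)} = \frac{4725}{8} \left(- \frac{1}{23488}\right) = - \frac{4725}{187904}$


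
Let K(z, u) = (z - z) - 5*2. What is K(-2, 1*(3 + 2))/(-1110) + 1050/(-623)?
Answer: -16561/9879 ≈ -1.6764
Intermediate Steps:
K(z, u) = -10 (K(z, u) = 0 - 10 = -10)
K(-2, 1*(3 + 2))/(-1110) + 1050/(-623) = -10/(-1110) + 1050/(-623) = -10*(-1/1110) + 1050*(-1/623) = 1/111 - 150/89 = -16561/9879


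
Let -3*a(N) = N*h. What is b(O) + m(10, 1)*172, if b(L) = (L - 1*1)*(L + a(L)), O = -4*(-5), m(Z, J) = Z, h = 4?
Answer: 4780/3 ≈ 1593.3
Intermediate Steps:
O = 20
a(N) = -4*N/3 (a(N) = -N*4/3 = -4*N/3)
b(L) = -L*(-1 + L)/3 (b(L) = (L - 1*1)*(L - 4*L/3) = (L - 1)*(-L/3) = (-1 + L)*(-L/3) = -L*(-1 + L)/3)
b(O) + m(10, 1)*172 = (⅓)*20*(1 - 1*20) + 10*172 = (⅓)*20*(1 - 20) + 1720 = (⅓)*20*(-19) + 1720 = -380/3 + 1720 = 4780/3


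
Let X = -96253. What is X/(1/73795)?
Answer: -7102990135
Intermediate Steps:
X/(1/73795) = -96253/(1/73795) = -96253/1/73795 = -96253*73795 = -7102990135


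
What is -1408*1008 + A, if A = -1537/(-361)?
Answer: -512352767/361 ≈ -1.4193e+6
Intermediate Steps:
A = 1537/361 (A = -1537*(-1/361) = 1537/361 ≈ 4.2576)
-1408*1008 + A = -1408*1008 + 1537/361 = -1419264 + 1537/361 = -512352767/361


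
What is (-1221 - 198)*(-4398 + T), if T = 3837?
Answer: 796059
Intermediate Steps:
(-1221 - 198)*(-4398 + T) = (-1221 - 198)*(-4398 + 3837) = -1419*(-561) = 796059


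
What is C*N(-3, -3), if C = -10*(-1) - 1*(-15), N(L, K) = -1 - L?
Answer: 50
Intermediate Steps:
C = 25 (C = 10 + 15 = 25)
C*N(-3, -3) = 25*(-1 - 1*(-3)) = 25*(-1 + 3) = 25*2 = 50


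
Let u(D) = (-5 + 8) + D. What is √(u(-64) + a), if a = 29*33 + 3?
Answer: √899 ≈ 29.983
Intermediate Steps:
u(D) = 3 + D
a = 960 (a = 957 + 3 = 960)
√(u(-64) + a) = √((3 - 64) + 960) = √(-61 + 960) = √899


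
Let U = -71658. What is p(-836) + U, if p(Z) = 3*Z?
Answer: -74166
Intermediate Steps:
p(-836) + U = 3*(-836) - 71658 = -2508 - 71658 = -74166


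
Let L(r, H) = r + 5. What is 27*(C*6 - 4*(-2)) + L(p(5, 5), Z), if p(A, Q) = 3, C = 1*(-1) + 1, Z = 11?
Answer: 224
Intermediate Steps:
C = 0 (C = -1 + 1 = 0)
L(r, H) = 5 + r
27*(C*6 - 4*(-2)) + L(p(5, 5), Z) = 27*(0*6 - 4*(-2)) + (5 + 3) = 27*(0 + 8) + 8 = 27*8 + 8 = 216 + 8 = 224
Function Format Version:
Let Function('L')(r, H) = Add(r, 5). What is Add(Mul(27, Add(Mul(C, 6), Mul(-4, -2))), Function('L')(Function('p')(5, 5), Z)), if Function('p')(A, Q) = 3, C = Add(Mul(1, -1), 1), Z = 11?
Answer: 224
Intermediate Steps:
C = 0 (C = Add(-1, 1) = 0)
Function('L')(r, H) = Add(5, r)
Add(Mul(27, Add(Mul(C, 6), Mul(-4, -2))), Function('L')(Function('p')(5, 5), Z)) = Add(Mul(27, Add(Mul(0, 6), Mul(-4, -2))), Add(5, 3)) = Add(Mul(27, Add(0, 8)), 8) = Add(Mul(27, 8), 8) = Add(216, 8) = 224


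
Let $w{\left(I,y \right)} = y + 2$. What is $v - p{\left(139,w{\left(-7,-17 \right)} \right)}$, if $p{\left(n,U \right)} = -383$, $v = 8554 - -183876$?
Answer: $192813$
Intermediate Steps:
$v = 192430$ ($v = 8554 + 183876 = 192430$)
$w{\left(I,y \right)} = 2 + y$
$v - p{\left(139,w{\left(-7,-17 \right)} \right)} = 192430 - -383 = 192430 + 383 = 192813$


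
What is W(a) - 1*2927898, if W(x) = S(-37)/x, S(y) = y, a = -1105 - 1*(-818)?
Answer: -840306689/287 ≈ -2.9279e+6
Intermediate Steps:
a = -287 (a = -1105 + 818 = -287)
W(x) = -37/x
W(a) - 1*2927898 = -37/(-287) - 1*2927898 = -37*(-1/287) - 2927898 = 37/287 - 2927898 = -840306689/287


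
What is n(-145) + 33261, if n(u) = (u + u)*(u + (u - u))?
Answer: 75311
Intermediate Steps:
n(u) = 2*u² (n(u) = (2*u)*(u + 0) = (2*u)*u = 2*u²)
n(-145) + 33261 = 2*(-145)² + 33261 = 2*21025 + 33261 = 42050 + 33261 = 75311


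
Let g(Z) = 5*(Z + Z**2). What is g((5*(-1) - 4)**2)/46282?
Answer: 16605/23141 ≈ 0.71756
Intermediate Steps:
g(Z) = 5*Z + 5*Z**2
g((5*(-1) - 4)**2)/46282 = (5*(5*(-1) - 4)**2*(1 + (5*(-1) - 4)**2))/46282 = (5*(-5 - 4)**2*(1 + (-5 - 4)**2))*(1/46282) = (5*(-9)**2*(1 + (-9)**2))*(1/46282) = (5*81*(1 + 81))*(1/46282) = (5*81*82)*(1/46282) = 33210*(1/46282) = 16605/23141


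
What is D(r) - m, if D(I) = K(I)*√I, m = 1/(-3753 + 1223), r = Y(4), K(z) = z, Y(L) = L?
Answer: 20241/2530 ≈ 8.0004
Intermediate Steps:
r = 4
m = -1/2530 (m = 1/(-2530) = -1/2530 ≈ -0.00039526)
D(I) = I^(3/2) (D(I) = I*√I = I^(3/2))
D(r) - m = 4^(3/2) - 1*(-1/2530) = 8 + 1/2530 = 20241/2530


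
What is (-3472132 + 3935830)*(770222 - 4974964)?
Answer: -1949730455916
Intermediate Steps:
(-3472132 + 3935830)*(770222 - 4974964) = 463698*(-4204742) = -1949730455916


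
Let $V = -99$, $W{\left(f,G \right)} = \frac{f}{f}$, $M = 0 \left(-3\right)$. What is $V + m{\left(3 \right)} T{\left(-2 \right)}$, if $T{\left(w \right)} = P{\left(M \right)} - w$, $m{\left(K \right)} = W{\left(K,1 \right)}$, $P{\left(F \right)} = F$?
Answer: $-97$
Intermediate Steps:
$M = 0$
$W{\left(f,G \right)} = 1$
$m{\left(K \right)} = 1$
$T{\left(w \right)} = - w$ ($T{\left(w \right)} = 0 - w = - w$)
$V + m{\left(3 \right)} T{\left(-2 \right)} = -99 + 1 \left(\left(-1\right) \left(-2\right)\right) = -99 + 1 \cdot 2 = -99 + 2 = -97$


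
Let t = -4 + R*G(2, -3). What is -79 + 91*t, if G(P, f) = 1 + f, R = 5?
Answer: -1353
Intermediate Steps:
t = -14 (t = -4 + 5*(1 - 3) = -4 + 5*(-2) = -4 - 10 = -14)
-79 + 91*t = -79 + 91*(-14) = -79 - 1274 = -1353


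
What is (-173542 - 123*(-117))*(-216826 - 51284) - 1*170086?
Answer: 42669804524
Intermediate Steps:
(-173542 - 123*(-117))*(-216826 - 51284) - 1*170086 = (-173542 + 14391)*(-268110) - 170086 = -159151*(-268110) - 170086 = 42669974610 - 170086 = 42669804524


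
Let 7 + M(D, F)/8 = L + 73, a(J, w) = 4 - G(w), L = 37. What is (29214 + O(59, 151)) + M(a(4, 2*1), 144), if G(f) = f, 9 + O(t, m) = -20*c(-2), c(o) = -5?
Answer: 30129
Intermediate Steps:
O(t, m) = 91 (O(t, m) = -9 - 20*(-5) = -9 + 100 = 91)
a(J, w) = 4 - w
M(D, F) = 824 (M(D, F) = -56 + 8*(37 + 73) = -56 + 8*110 = -56 + 880 = 824)
(29214 + O(59, 151)) + M(a(4, 2*1), 144) = (29214 + 91) + 824 = 29305 + 824 = 30129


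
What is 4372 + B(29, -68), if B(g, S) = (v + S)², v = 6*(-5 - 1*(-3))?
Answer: 10772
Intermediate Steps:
v = -12 (v = 6*(-5 + 3) = 6*(-2) = -12)
B(g, S) = (-12 + S)²
4372 + B(29, -68) = 4372 + (-12 - 68)² = 4372 + (-80)² = 4372 + 6400 = 10772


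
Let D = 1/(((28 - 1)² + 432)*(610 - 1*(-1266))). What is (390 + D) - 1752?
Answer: -2966485031/2178036 ≈ -1362.0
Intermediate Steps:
D = 1/2178036 (D = 1/((27² + 432)*(610 + 1266)) = 1/((729 + 432)*1876) = (1/1876)/1161 = (1/1161)*(1/1876) = 1/2178036 ≈ 4.5913e-7)
(390 + D) - 1752 = (390 + 1/2178036) - 1752 = 849434041/2178036 - 1752 = -2966485031/2178036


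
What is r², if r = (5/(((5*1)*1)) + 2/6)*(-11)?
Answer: 1936/9 ≈ 215.11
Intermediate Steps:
r = -44/3 (r = (5/((5*1)) + 2*(⅙))*(-11) = (5/5 + ⅓)*(-11) = (5*(⅕) + ⅓)*(-11) = (1 + ⅓)*(-11) = (4/3)*(-11) = -44/3 ≈ -14.667)
r² = (-44/3)² = 1936/9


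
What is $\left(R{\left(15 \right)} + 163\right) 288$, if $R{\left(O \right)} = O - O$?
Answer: $46944$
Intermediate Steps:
$R{\left(O \right)} = 0$
$\left(R{\left(15 \right)} + 163\right) 288 = \left(0 + 163\right) 288 = 163 \cdot 288 = 46944$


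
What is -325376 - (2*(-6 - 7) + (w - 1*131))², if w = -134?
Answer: -410057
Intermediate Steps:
-325376 - (2*(-6 - 7) + (w - 1*131))² = -325376 - (2*(-6 - 7) + (-134 - 1*131))² = -325376 - (2*(-13) + (-134 - 131))² = -325376 - (-26 - 265)² = -325376 - 1*(-291)² = -325376 - 1*84681 = -325376 - 84681 = -410057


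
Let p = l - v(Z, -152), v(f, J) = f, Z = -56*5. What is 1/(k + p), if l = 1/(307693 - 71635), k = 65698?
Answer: 236058/15574634725 ≈ 1.5157e-5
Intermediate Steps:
Z = -280
l = 1/236058 ≈ 4.2362e-6
p = 66096241/236058 (p = 1/236058 - 1*(-280) = 1/236058 + 280 = 66096241/236058 ≈ 280.00)
1/(k + p) = 1/(65698 + 66096241/236058) = 1/(15574634725/236058) = 236058/15574634725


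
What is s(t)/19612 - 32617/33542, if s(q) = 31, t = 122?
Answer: -319322401/328912852 ≈ -0.97084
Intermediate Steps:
s(t)/19612 - 32617/33542 = 31/19612 - 32617/33542 = -319322401/328912852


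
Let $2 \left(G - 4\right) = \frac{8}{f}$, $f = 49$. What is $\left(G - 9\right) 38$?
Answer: $- \frac{9158}{49} \approx -186.9$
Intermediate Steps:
$G = \frac{200}{49}$ ($G = 4 + \frac{8 \cdot \frac{1}{49}}{2} = 4 + \frac{1}{2} \cdot \frac{8}{49} = 4 + \frac{4}{49} = \frac{200}{49} \approx 4.0816$)
$\left(G - 9\right) 38 = \left(\frac{200}{49} - 9\right) 38 = \left(- \frac{241}{49}\right) 38 = - \frac{9158}{49}$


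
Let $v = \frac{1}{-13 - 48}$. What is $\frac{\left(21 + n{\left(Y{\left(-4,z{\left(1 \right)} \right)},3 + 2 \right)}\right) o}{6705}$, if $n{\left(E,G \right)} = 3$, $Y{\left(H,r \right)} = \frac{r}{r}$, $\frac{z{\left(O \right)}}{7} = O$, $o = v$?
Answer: $- \frac{8}{136335} \approx -5.8679 \cdot 10^{-5}$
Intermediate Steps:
$v = - \frac{1}{61}$ ($v = \frac{1}{-61} = - \frac{1}{61} \approx -0.016393$)
$o = - \frac{1}{61} \approx -0.016393$
$z{\left(O \right)} = 7 O$
$Y{\left(H,r \right)} = 1$
$\frac{\left(21 + n{\left(Y{\left(-4,z{\left(1 \right)} \right)},3 + 2 \right)}\right) o}{6705} = \frac{\left(21 + 3\right) \left(- \frac{1}{61}\right)}{6705} = 24 \left(- \frac{1}{61}\right) \frac{1}{6705} = \left(- \frac{24}{61}\right) \frac{1}{6705} = - \frac{8}{136335}$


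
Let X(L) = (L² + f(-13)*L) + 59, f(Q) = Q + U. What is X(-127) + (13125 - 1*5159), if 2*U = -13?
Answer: 53261/2 ≈ 26631.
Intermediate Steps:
U = -13/2 (U = (½)*(-13) = -13/2 ≈ -6.5000)
f(Q) = -13/2 + Q (f(Q) = Q - 13/2 = -13/2 + Q)
X(L) = 59 + L² - 39*L/2 (X(L) = (L² + (-13/2 - 13)*L) + 59 = (L² - 39*L/2) + 59 = 59 + L² - 39*L/2)
X(-127) + (13125 - 1*5159) = (59 + (-127)² - 39/2*(-127)) + (13125 - 1*5159) = (59 + 16129 + 4953/2) + (13125 - 5159) = 37329/2 + 7966 = 53261/2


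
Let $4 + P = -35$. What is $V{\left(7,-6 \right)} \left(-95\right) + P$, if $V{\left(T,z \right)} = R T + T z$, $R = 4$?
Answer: $1291$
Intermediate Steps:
$P = -39$ ($P = -4 - 35 = -39$)
$V{\left(T,z \right)} = 4 T + T z$
$V{\left(7,-6 \right)} \left(-95\right) + P = 7 \left(4 - 6\right) \left(-95\right) - 39 = 7 \left(-2\right) \left(-95\right) - 39 = \left(-14\right) \left(-95\right) - 39 = 1330 - 39 = 1291$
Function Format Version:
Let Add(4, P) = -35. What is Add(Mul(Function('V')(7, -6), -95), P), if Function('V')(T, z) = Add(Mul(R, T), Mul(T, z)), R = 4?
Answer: 1291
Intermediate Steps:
P = -39 (P = Add(-4, -35) = -39)
Function('V')(T, z) = Add(Mul(4, T), Mul(T, z))
Add(Mul(Function('V')(7, -6), -95), P) = Add(Mul(Mul(7, Add(4, -6)), -95), -39) = Add(Mul(Mul(7, -2), -95), -39) = Add(Mul(-14, -95), -39) = Add(1330, -39) = 1291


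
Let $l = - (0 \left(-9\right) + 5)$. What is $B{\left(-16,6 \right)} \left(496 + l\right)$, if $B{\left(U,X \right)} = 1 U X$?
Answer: $-47136$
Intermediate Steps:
$l = -5$ ($l = - (0 + 5) = \left(-1\right) 5 = -5$)
$B{\left(U,X \right)} = U X$
$B{\left(-16,6 \right)} \left(496 + l\right) = \left(-16\right) 6 \left(496 - 5\right) = \left(-96\right) 491 = -47136$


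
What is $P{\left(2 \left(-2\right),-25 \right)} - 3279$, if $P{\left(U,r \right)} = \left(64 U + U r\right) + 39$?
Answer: $-3396$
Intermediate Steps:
$P{\left(U,r \right)} = 39 + 64 U + U r$
$P{\left(2 \left(-2\right),-25 \right)} - 3279 = \left(39 + 64 \cdot 2 \left(-2\right) + 2 \left(-2\right) \left(-25\right)\right) - 3279 = \left(39 + 64 \left(-4\right) - -100\right) - 3279 = \left(39 - 256 + 100\right) - 3279 = -117 - 3279 = -3396$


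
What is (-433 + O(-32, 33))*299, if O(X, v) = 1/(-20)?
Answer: -2589639/20 ≈ -1.2948e+5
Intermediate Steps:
O(X, v) = -1/20
(-433 + O(-32, 33))*299 = (-433 - 1/20)*299 = -8661/20*299 = -2589639/20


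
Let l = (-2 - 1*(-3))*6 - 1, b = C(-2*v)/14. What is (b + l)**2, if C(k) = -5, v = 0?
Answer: 4225/196 ≈ 21.556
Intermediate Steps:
b = -5/14 ≈ -0.35714
l = 5 (l = (-2 + 3)*6 - 1 = 1*6 - 1 = 6 - 1 = 5)
(b + l)**2 = (-5/14 + 5)**2 = (65/14)**2 = 4225/196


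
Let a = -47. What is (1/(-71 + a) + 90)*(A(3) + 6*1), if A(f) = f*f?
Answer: 159285/118 ≈ 1349.9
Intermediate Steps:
A(f) = f²
(1/(-71 + a) + 90)*(A(3) + 6*1) = (1/(-71 - 47) + 90)*(3² + 6*1) = (1/(-118) + 90)*(9 + 6) = (-1/118 + 90)*15 = (10619/118)*15 = 159285/118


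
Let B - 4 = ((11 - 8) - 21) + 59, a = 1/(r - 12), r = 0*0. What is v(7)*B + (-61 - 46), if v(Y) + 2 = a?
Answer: -803/4 ≈ -200.75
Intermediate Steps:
r = 0
a = -1/12 (a = 1/(0 - 12) = 1/(-12) = -1/12 ≈ -0.083333)
v(Y) = -25/12 (v(Y) = -2 - 1/12 = -25/12)
B = 45 (B = 4 + (((11 - 8) - 21) + 59) = 4 + ((3 - 21) + 59) = 4 + (-18 + 59) = 4 + 41 = 45)
v(7)*B + (-61 - 46) = -25/12*45 + (-61 - 46) = -375/4 - 107 = -803/4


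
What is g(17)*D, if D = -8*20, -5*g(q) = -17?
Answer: -544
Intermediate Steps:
g(q) = 17/5 (g(q) = -⅕*(-17) = 17/5)
D = -160
g(17)*D = (17/5)*(-160) = -544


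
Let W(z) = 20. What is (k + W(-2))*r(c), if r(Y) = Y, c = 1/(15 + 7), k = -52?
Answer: -16/11 ≈ -1.4545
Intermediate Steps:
c = 1/22 ≈ 0.045455
(k + W(-2))*r(c) = (-52 + 20)*(1/22) = -32*1/22 = -16/11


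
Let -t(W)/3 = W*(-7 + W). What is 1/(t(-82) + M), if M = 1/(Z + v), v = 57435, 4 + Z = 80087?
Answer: -137518/3010819091 ≈ -4.5675e-5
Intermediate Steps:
Z = 80083 (Z = -4 + 80087 = 80083)
t(W) = -3*W*(-7 + W)
M = 1/137518 (M = 1/(80083 + 57435) = 1/137518 ≈ 7.2718e-6)
1/(t(-82) + M) = 1/(3*(-82)*(7 - 1*(-82)) + 1/137518) = 1/(3*(-82)*(7 + 82) + 1/137518) = 1/(3*(-82)*89 + 1/137518) = 1/(-21894 + 1/137518) = 1/(-3010819091/137518) = -137518/3010819091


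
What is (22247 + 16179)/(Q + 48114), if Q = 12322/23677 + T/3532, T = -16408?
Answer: 401682175483/502911549723 ≈ 0.79871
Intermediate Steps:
Q = -86242728/20906791 (Q = 12322/23677 - 16408/3532 = 12322*(1/23677) - 16408*1/3532 = 12322/23677 - 4102/883 = -86242728/20906791 ≈ -4.1251)
(22247 + 16179)/(Q + 48114) = (22247 + 16179)/(-86242728/20906791 + 48114) = 38426/(1005823099446/20906791) = 38426*(20906791/1005823099446) = 401682175483/502911549723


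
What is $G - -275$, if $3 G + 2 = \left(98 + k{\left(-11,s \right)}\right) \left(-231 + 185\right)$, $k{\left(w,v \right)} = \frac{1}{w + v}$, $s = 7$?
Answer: $- \frac{2449}{2} \approx -1224.5$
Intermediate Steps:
$k{\left(w,v \right)} = \frac{1}{v + w}$
$G = - \frac{2999}{2}$ ($G = - \frac{2}{3} + \frac{\left(98 + \frac{1}{7 - 11}\right) \left(-231 + 185\right)}{3} = - \frac{2}{3} + \frac{\left(98 + \frac{1}{-4}\right) \left(-46\right)}{3} = - \frac{2}{3} + \frac{\left(98 - \frac{1}{4}\right) \left(-46\right)}{3} = - \frac{2}{3} + \frac{\frac{391}{4} \left(-46\right)}{3} = - \frac{2}{3} + \frac{1}{3} \left(- \frac{8993}{2}\right) = - \frac{2}{3} - \frac{8993}{6} = - \frac{2999}{2} \approx -1499.5$)
$G - -275 = - \frac{2999}{2} - -275 = - \frac{2999}{2} + 275 = - \frac{2449}{2}$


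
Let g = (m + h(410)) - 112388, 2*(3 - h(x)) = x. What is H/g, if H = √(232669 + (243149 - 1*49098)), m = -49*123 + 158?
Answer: -4*√26670/118459 ≈ -0.0055145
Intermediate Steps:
h(x) = 3 - x/2
m = -5869 (m = -6027 + 158 = -5869)
g = -118459 (g = (-5869 + (3 - ½*410)) - 112388 = (-5869 + (3 - 205)) - 112388 = (-5869 - 202) - 112388 = -6071 - 112388 = -118459)
H = 4*√26670 (H = √(232669 + (243149 - 49098)) = √(232669 + 194051) = √426720 = 4*√26670 ≈ 653.24)
H/g = (4*√26670)/(-118459) = (4*√26670)*(-1/118459) = -4*√26670/118459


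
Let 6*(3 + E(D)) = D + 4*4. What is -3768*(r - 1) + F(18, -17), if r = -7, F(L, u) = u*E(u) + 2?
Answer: 181199/6 ≈ 30200.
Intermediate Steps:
E(D) = -1/3 + D/6 (E(D) = -3 + (D + 4*4)/6 = -3 + (D + 16)/6 = -3 + (16 + D)/6 = -3 + (8/3 + D/6) = -1/3 + D/6)
F(L, u) = 2 + u*(-1/3 + u/6) (F(L, u) = u*(-1/3 + u/6) + 2 = 2 + u*(-1/3 + u/6))
-3768*(r - 1) + F(18, -17) = -3768*(-7 - 1) + (2 + (1/6)*(-17)*(-2 - 17)) = -3768*(-8) + (2 + (1/6)*(-17)*(-19)) = -1256*(-24) + (2 + 323/6) = 30144 + 335/6 = 181199/6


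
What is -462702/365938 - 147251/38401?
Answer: -35826477970/7026192569 ≈ -5.0990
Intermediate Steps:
-462702/365938 - 147251/38401 = -462702*1/365938 - 147251*1/38401 = -231351/182969 - 147251/38401 = -35826477970/7026192569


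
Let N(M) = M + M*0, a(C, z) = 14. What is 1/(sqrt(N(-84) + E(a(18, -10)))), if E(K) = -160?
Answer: -I*sqrt(61)/122 ≈ -0.064018*I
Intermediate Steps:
N(M) = M (N(M) = M + 0 = M)
1/(sqrt(N(-84) + E(a(18, -10)))) = 1/(sqrt(-84 - 160)) = 1/(sqrt(-244)) = 1/(2*I*sqrt(61)) = -I*sqrt(61)/122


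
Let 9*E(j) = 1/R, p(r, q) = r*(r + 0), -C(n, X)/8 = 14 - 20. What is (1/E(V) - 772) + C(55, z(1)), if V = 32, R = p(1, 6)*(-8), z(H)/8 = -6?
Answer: -796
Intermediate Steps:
z(H) = -48 (z(H) = 8*(-6) = -48)
C(n, X) = 48 (C(n, X) = -8*(14 - 20) = -8*(-6) = 48)
p(r, q) = r² (p(r, q) = r*r = r²)
R = -8 (R = 1²*(-8) = 1*(-8) = -8)
E(j) = -1/72 (E(j) = (⅑)/(-8) = (⅑)*(-⅛) = -1/72)
(1/E(V) - 772) + C(55, z(1)) = (1/(-1/72) - 772) + 48 = (-72 - 772) + 48 = -844 + 48 = -796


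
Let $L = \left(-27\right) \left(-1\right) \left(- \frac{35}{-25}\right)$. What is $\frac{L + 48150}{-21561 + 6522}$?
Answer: $- \frac{26771}{8355} \approx -3.2042$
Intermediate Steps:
$L = \frac{189}{5}$ ($L = 27 \left(\left(-35\right) \left(- \frac{1}{25}\right)\right) = 27 \cdot \frac{7}{5} = \frac{189}{5} \approx 37.8$)
$\frac{L + 48150}{-21561 + 6522} = \frac{\frac{189}{5} + 48150}{-21561 + 6522} = \frac{240939}{5 \left(-15039\right)} = \frac{240939}{5} \left(- \frac{1}{15039}\right) = - \frac{26771}{8355}$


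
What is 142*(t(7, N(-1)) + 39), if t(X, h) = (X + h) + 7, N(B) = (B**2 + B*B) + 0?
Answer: 7810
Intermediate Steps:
N(B) = 2*B**2 (N(B) = (B**2 + B**2) + 0 = 2*B**2 + 0 = 2*B**2)
t(X, h) = 7 + X + h
142*(t(7, N(-1)) + 39) = 142*((7 + 7 + 2*(-1)**2) + 39) = 142*((7 + 7 + 2*1) + 39) = 142*((7 + 7 + 2) + 39) = 142*(16 + 39) = 142*55 = 7810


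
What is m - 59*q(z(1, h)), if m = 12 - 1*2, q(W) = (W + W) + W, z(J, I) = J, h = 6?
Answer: -167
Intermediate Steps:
q(W) = 3*W (q(W) = 2*W + W = 3*W)
m = 10 (m = 12 - 2 = 10)
m - 59*q(z(1, h)) = 10 - 177 = -167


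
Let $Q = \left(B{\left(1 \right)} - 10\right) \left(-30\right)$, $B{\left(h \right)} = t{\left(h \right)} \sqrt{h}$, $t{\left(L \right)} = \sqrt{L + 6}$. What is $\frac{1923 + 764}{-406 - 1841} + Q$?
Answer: $\frac{671413}{2247} - 30 \sqrt{7} \approx 219.43$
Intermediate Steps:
$t{\left(L \right)} = \sqrt{6 + L}$
$B{\left(h \right)} = \sqrt{h} \sqrt{6 + h}$ ($B{\left(h \right)} = \sqrt{6 + h} \sqrt{h} = \sqrt{h} \sqrt{6 + h}$)
$Q = 300 - 30 \sqrt{7}$ ($Q = \left(\sqrt{1} \sqrt{6 + 1} - 10\right) \left(-30\right) = \left(1 \sqrt{7} - 10\right) \left(-30\right) = \left(\sqrt{7} - 10\right) \left(-30\right) = \left(-10 + \sqrt{7}\right) \left(-30\right) = 300 - 30 \sqrt{7} \approx 220.63$)
$\frac{1923 + 764}{-406 - 1841} + Q = \frac{1923 + 764}{-406 - 1841} + \left(300 - 30 \sqrt{7}\right) = \frac{2687}{-2247} + \left(300 - 30 \sqrt{7}\right) = 2687 \left(- \frac{1}{2247}\right) + \left(300 - 30 \sqrt{7}\right) = - \frac{2687}{2247} + \left(300 - 30 \sqrt{7}\right) = \frac{671413}{2247} - 30 \sqrt{7}$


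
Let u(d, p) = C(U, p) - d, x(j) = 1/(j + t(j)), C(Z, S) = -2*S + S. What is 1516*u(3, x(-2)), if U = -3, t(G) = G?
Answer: -4169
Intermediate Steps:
C(Z, S) = -S
x(j) = 1/(2*j) (x(j) = 1/(j + j) = 1/(2*j))
u(d, p) = -d - p (u(d, p) = -p - d = -d - p)
1516*u(3, x(-2)) = 1516*(-1*3 - 1/(2*(-2))) = 1516*(-3 - (-1)/(2*2)) = 1516*(-3 - 1*(-¼)) = 1516*(-3 + ¼) = 1516*(-11/4) = -4169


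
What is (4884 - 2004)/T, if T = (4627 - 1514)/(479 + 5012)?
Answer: 15814080/3113 ≈ 5080.0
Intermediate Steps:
T = 3113/5491 ≈ 0.56693
(4884 - 2004)/T = (4884 - 2004)/(3113/5491) = 2880*(5491/3113) = 15814080/3113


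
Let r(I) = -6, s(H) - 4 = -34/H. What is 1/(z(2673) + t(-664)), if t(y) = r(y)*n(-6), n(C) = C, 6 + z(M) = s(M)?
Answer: 2673/90848 ≈ 0.029423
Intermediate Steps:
s(H) = 4 - 34/H
z(M) = -2 - 34/M (z(M) = -6 + (4 - 34/M) = -2 - 34/M)
t(y) = 36 (t(y) = -6*(-6) = 36)
1/(z(2673) + t(-664)) = 1/((-2 - 34/2673) + 36) = 1/(-5380/2673 + 36) = 1/(90848/2673) = 2673/90848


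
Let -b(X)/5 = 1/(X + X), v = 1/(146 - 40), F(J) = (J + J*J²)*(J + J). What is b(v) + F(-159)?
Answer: 1278308219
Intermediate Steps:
F(J) = 2*J*(J + J³) (F(J) = (J + J³)*(2*J) = 2*J*(J + J³))
v = 1/106 ≈ 0.0094340
b(X) = -5/(2*X) (b(X) = -5/(X + X) = -5*1/(2*X) = -5/(2*X))
b(v) + F(-159) = -5/(2*1/106) + 2*(-159)²*(1 + (-159)²) = -5/2*106 + 2*25281*(1 + 25281) = -265 + 2*25281*25282 = -265 + 1278308484 = 1278308219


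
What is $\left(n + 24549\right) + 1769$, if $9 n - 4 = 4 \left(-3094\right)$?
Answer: $\frac{74830}{3} \approx 24943.0$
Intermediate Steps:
$n = - \frac{4124}{3}$ ($n = \frac{4}{9} + \frac{4 \left(-3094\right)}{9} = \frac{4}{9} + \frac{1}{9} \left(-12376\right) = \frac{4}{9} - \frac{12376}{9} = - \frac{4124}{3} \approx -1374.7$)
$\left(n + 24549\right) + 1769 = \left(- \frac{4124}{3} + 24549\right) + 1769 = \frac{69523}{3} + 1769 = \frac{74830}{3}$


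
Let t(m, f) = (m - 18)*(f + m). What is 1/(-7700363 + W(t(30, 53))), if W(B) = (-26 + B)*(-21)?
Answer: -1/7720733 ≈ -1.2952e-7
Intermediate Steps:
t(m, f) = (-18 + m)*(f + m)
W(B) = 546 - 21*B
1/(-7700363 + W(t(30, 53))) = 1/(-7700363 + (546 - 21*(30² - 18*53 - 18*30 + 53*30))) = 1/(-7700363 + (546 - 21*(900 - 954 - 540 + 1590))) = 1/(-7700363 + (546 - 21*996)) = 1/(-7700363 + (546 - 20916)) = 1/(-7700363 - 20370) = 1/(-7720733) = -1/7720733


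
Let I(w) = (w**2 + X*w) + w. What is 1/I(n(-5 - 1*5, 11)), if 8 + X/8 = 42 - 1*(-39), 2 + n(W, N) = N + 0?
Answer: 1/5346 ≈ 0.00018706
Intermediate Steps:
n(W, N) = -2 + N (n(W, N) = -2 + (N + 0) = -2 + N)
X = 584 (X = -64 + 8*(42 - 1*(-39)) = -64 + 8*(42 + 39) = -64 + 8*81 = -64 + 648 = 584)
I(w) = w**2 + 585*w (I(w) = (w**2 + 584*w) + w = w**2 + 585*w)
1/I(n(-5 - 1*5, 11)) = 1/((-2 + 11)*(585 + (-2 + 11))) = 1/(9*(585 + 9)) = 1/(9*594) = 1/5346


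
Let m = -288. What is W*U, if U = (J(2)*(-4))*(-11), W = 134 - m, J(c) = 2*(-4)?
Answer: -148544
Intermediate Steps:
J(c) = -8
W = 422 (W = 134 - 1*(-288) = 134 + 288 = 422)
U = -352 (U = -8*(-4)*(-11) = 32*(-11) = -352)
W*U = 422*(-352) = -148544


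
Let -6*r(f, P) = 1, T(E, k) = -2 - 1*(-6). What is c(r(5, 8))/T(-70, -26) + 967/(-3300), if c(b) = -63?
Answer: -26471/1650 ≈ -16.043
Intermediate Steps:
T(E, k) = 4 (T(E, k) = -2 + 6 = 4)
r(f, P) = -⅙ (r(f, P) = -⅙*1 = -⅙)
c(r(5, 8))/T(-70, -26) + 967/(-3300) = -63/4 + 967/(-3300) = -63*¼ + 967*(-1/3300) = -63/4 - 967/3300 = -26471/1650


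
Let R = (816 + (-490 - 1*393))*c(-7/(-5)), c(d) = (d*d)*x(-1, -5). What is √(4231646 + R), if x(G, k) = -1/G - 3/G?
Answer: √105778018/5 ≈ 2057.0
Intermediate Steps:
x(G, k) = -4/G
c(d) = 4*d² (c(d) = (d*d)*(-4/(-1)) = d²*(-4*(-1)) = d²*4 = 4*d²)
R = -13132/25 (R = (816 + (-490 - 1*393))*(4*(-7/(-5))²) = (816 + (-490 - 393))*(4*(-7*(-⅕))²) = (816 - 883)*(4*(7/5)²) = -268*49/25 = -67*196/25 = -13132/25 ≈ -525.28)
√(4231646 + R) = √(4231646 - 13132/25) = √(105778018/25) = √105778018/5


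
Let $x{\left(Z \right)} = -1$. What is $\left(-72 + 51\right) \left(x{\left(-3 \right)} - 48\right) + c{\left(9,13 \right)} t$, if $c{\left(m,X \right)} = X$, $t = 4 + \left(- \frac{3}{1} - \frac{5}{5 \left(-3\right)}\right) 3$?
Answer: $977$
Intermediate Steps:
$t = -4$ ($t = 4 + \left(\left(-3\right) 1 - \frac{5}{-15}\right) 3 = 4 + \left(-3 - - \frac{1}{3}\right) 3 = 4 + \left(-3 + \frac{1}{3}\right) 3 = 4 - 8 = -4$)
$\left(-72 + 51\right) \left(x{\left(-3 \right)} - 48\right) + c{\left(9,13 \right)} t = \left(-72 + 51\right) \left(-1 - 48\right) + 13 \left(-4\right) = \left(-21\right) \left(-49\right) - 52 = 1029 - 52 = 977$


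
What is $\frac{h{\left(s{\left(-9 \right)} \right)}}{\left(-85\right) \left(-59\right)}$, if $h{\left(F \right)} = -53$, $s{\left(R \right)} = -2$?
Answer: $- \frac{53}{5015} \approx -0.010568$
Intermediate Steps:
$\frac{h{\left(s{\left(-9 \right)} \right)}}{\left(-85\right) \left(-59\right)} = - \frac{53}{\left(-85\right) \left(-59\right)} = - \frac{53}{5015}$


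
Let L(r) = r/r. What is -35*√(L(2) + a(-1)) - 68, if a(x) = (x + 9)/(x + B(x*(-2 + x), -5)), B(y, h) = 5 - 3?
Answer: -173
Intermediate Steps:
L(r) = 1
B(y, h) = 2
a(x) = (9 + x)/(2 + x) (a(x) = (x + 9)/(x + 2) = (9 + x)/(2 + x))
-35*√(L(2) + a(-1)) - 68 = -35*√(1 + (9 - 1)/(2 - 1)) - 68 = -35*√(1 + 8/1) - 68 = -35*√(1 + 1*8) - 68 = -35*√(1 + 8) - 68 = -35*√9 - 68 = -35*3 - 68 = -105 - 68 = -173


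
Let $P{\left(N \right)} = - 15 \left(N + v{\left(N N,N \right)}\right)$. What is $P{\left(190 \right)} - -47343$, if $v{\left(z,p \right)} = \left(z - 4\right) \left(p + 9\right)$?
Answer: $-107702067$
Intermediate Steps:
$v{\left(z,p \right)} = \left(-4 + z\right) \left(9 + p\right)$
$P{\left(N \right)} = 540 - 135 N^{2} - 15 N^{3} + 45 N$ ($P{\left(N \right)} = - 15 \left(N + \left(-36 - 4 N + 9 N N + N N N\right)\right) = - 15 \left(N + \left(-36 - 4 N + 9 N^{2} + N N^{2}\right)\right) = - 15 \left(N + \left(-36 - 4 N + 9 N^{2} + N^{3}\right)\right) = - 15 \left(N + \left(-36 + N^{3} - 4 N + 9 N^{2}\right)\right) = - 15 \left(-36 + N^{3} - 3 N + 9 N^{2}\right) = 540 - 135 N^{2} - 15 N^{3} + 45 N$)
$P{\left(190 \right)} - -47343 = \left(540 - 135 \cdot 190^{2} - 15 \cdot 190^{3} + 45 \cdot 190\right) - -47343 = \left(540 - 4873500 - 102885000 + 8550\right) + 47343 = -107749410 + 47343 = -107702067$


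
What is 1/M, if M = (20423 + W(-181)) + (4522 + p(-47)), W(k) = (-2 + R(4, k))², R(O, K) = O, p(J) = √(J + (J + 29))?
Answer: 24949/622452666 - I*√65/622452666 ≈ 4.0082e-5 - 1.2952e-8*I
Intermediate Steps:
p(J) = √(29 + 2*J) (p(J) = √(J + (29 + J)) = √(29 + 2*J))
W(k) = 4 (W(k) = (-2 + 4)² = 2² = 4)
M = 24949 + I*√65 (M = (20423 + 4) + (4522 + √(29 + 2*(-47))) = 20427 + (4522 + √(29 - 94)) = 20427 + (4522 + √(-65)) = 20427 + (4522 + I*√65) = 24949 + I*√65 ≈ 24949.0 + 8.0623*I)
1/M = 1/(24949 + I*√65)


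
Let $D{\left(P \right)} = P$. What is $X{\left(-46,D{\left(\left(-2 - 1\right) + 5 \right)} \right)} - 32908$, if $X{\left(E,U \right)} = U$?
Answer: $-32906$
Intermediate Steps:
$X{\left(-46,D{\left(\left(-2 - 1\right) + 5 \right)} \right)} - 32908 = \left(\left(-2 - 1\right) + 5\right) - 32908 = \left(-3 + 5\right) - 32908 = 2 - 32908 = -32906$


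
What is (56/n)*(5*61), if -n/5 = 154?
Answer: -244/11 ≈ -22.182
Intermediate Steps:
n = -770 (n = -5*154 = -770)
(56/n)*(5*61) = (56/(-770))*(5*61) = (56*(-1/770))*305 = -4/55*305 = -244/11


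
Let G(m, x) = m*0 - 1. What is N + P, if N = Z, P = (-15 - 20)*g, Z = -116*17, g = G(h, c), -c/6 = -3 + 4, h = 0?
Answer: -1937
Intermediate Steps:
c = -6 (c = -6*(-3 + 4) = -6*1 = -6)
G(m, x) = -1 (G(m, x) = 0 - 1 = -1)
g = -1
Z = -1972
P = 35 (P = (-15 - 20)*(-1) = -35*(-1) = 35)
N = -1972
N + P = -1972 + 35 = -1937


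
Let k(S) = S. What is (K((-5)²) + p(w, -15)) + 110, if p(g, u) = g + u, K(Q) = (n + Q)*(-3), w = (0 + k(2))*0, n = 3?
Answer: 11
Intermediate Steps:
w = 0 (w = (0 + 2)*0 = 2*0 = 0)
K(Q) = -9 - 3*Q (K(Q) = (3 + Q)*(-3) = -9 - 3*Q)
(K((-5)²) + p(w, -15)) + 110 = ((-9 - 3*(-5)²) + (0 - 15)) + 110 = ((-9 - 3*25) - 15) + 110 = ((-9 - 75) - 15) + 110 = (-84 - 15) + 110 = -99 + 110 = 11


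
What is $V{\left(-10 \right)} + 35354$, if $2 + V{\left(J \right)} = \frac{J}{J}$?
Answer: $35353$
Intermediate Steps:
$V{\left(J \right)} = -1$ ($V{\left(J \right)} = -2 + \frac{J}{J} = -2 + 1 = -1$)
$V{\left(-10 \right)} + 35354 = -1 + 35354 = 35353$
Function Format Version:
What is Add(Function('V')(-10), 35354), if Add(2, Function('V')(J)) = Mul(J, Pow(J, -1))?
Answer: 35353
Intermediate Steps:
Function('V')(J) = -1 (Function('V')(J) = Add(-2, Mul(J, Pow(J, -1))) = Add(-2, 1) = -1)
Add(Function('V')(-10), 35354) = Add(-1, 35354) = 35353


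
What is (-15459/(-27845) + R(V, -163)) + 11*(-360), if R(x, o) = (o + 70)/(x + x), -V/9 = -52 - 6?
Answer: -38368121063/9690060 ≈ -3959.5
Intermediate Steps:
V = 522 (V = -9*(-52 - 6) = -9*(-58) = 522)
R(x, o) = (70 + o)/(2*x) (R(x, o) = (70 + o)/((2*x)) = (70 + o)*(1/(2*x)) = (70 + o)/(2*x))
(-15459/(-27845) + R(V, -163)) + 11*(-360) = (-15459/(-27845) + (½)*(70 - 163)/522) + 11*(-360) = (-15459*(-1/27845) + (½)*(1/522)*(-93)) - 3960 = (15459/27845 - 31/348) - 3960 = 4516537/9690060 - 3960 = -38368121063/9690060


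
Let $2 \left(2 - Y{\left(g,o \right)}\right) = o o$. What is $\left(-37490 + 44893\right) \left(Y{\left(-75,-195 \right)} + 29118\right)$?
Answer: $\frac{149651645}{2} \approx 7.4826 \cdot 10^{7}$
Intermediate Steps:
$Y{\left(g,o \right)} = 2 - \frac{o^{2}}{2}$ ($Y{\left(g,o \right)} = 2 - \frac{o o}{2} = 2 - \frac{o^{2}}{2}$)
$\left(-37490 + 44893\right) \left(Y{\left(-75,-195 \right)} + 29118\right) = \left(-37490 + 44893\right) \left(\left(2 - \frac{\left(-195\right)^{2}}{2}\right) + 29118\right) = 7403 \left(\left(2 - \frac{38025}{2}\right) + 29118\right) = 7403 \left(- \frac{38021}{2} + 29118\right) = 7403 \cdot \frac{20215}{2} = \frac{149651645}{2}$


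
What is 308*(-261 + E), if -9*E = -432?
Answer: -65604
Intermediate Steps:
E = 48 (E = -⅑*(-432) = 48)
308*(-261 + E) = 308*(-261 + 48) = 308*(-213) = -65604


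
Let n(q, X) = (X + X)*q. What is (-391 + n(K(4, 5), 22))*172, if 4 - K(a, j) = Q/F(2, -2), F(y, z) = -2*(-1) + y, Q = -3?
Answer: -31304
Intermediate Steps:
F(y, z) = 2 + y
K(a, j) = 19/4 (K(a, j) = 4 - (-3)/(2 + 2) = 4 - (-3)/4 = 4 - 1*(-¾) = 4 + ¾ = 19/4)
n(q, X) = 2*X*q (n(q, X) = (2*X)*q = 2*X*q)
(-391 + n(K(4, 5), 22))*172 = (-391 + 2*22*(19/4))*172 = (-391 + 209)*172 = -182*172 = -31304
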